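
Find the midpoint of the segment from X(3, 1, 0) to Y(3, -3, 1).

M = ((x₁+x₂)/2, (y₁+y₂)/2, (z₁+z₂)/2)
  = ((3 + 3)/2, (1 - 3)/2, (0 + 1)/2)
  = (6/2, -2/2, 1/2)
  = (3, -1, 0.5)

(3, -1, 0.5)


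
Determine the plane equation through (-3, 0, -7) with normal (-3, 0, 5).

The plane through P with normal n = (a, b, c) satisfies n·(r - P) = 0,
i.e. ax + by + cz = a·x₀ + b·y₀ + c·z₀.
d = (-3)·(-3) + 0·0 + 5·(-7)
  = 9 + 0 - 35
  = -26
Equation: -3x + 5z = -26

-3x + 5z = -26


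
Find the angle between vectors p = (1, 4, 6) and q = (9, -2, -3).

p·q = 1·9 + 4·(-2) + 6·(-3) = 9 - 8 - 18 = -17
|p| = √(1² + 4² + 6²) = √53 ≈ 7.28
|q| = √(9² + (-2)² + (-3)²) = √94 ≈ 9.695
cos θ = (p·q)/(|p||q|) = -17/(7.28·9.695) ≈ -0.2409
θ = arccos(-0.2409) ≈ 103.9°

103.9°


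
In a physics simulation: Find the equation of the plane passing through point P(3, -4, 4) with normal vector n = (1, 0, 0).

The plane through P with normal n = (a, b, c) satisfies n·(r - P) = 0,
i.e. ax + by + cz = a·x₀ + b·y₀ + c·z₀.
d = 1·3 + 0·(-4) + 0·4
  = 3 + 0 + 0
  = 3
Equation: x = 3

x = 3


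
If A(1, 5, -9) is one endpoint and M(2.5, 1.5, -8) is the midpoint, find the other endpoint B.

B = 2M - A
  = (2·2.5 - 1, 2·1.5 - 5, 2·(-8) - (-9))
  = (5 - 1, 3 - 5, -16 + 9)
  = (4, -2, -7)

(4, -2, -7)


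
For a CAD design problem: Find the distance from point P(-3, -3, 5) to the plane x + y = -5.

distance = |a·x₀ + b·y₀ + c·z₀ - d| / √(a² + b² + c²)
  = |1·(-3) + 1·(-3) + 0·5 - (-5)| / √(1² + 1² + 0²)
  = |-3 - 3 + 0 + 5| / √(1 + 1 + 0)
  = |-1| / √2
  = 1 / 1.414
  ≈ 0.7071

0.7071


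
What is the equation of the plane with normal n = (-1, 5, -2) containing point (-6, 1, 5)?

The plane through P with normal n = (a, b, c) satisfies n·(r - P) = 0,
i.e. ax + by + cz = a·x₀ + b·y₀ + c·z₀.
d = (-1)·(-6) + 5·1 + (-2)·5
  = 6 + 5 - 10
  = 1
Equation: -x + 5y - 2z = 1

-x + 5y - 2z = 1


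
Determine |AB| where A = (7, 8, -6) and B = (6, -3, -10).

d = √[(x₂-x₁)² + (y₂-y₁)² + (z₂-z₁)²]
  = √[(-1)² + (-11)² + (-4)²]
  = √[1 + 121 + 16]
  = √138
  ≈ 11.75

11.75


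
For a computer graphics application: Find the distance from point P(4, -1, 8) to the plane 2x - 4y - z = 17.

distance = |a·x₀ + b·y₀ + c·z₀ - d| / √(a² + b² + c²)
  = |2·4 + (-4)·(-1) + (-1)·8 - 17| / √(2² + (-4)² + (-1)²)
  = |8 + 4 - 8 - 17| / √(4 + 16 + 1)
  = |-13| / √21
  = 13 / 4.583
  ≈ 2.837

2.837


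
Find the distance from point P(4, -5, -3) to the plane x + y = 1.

distance = |a·x₀ + b·y₀ + c·z₀ - d| / √(a² + b² + c²)
  = |1·4 + 1·(-5) + 0·(-3) - 1| / √(1² + 1² + 0²)
  = |4 - 5 + 0 - 1| / √(1 + 1 + 0)
  = |-2| / √2
  = 2 / 1.414
  ≈ 1.414

1.414


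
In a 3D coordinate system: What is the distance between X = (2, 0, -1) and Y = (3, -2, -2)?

d = √[(x₂-x₁)² + (y₂-y₁)² + (z₂-z₁)²]
  = √[1² + (-2)² + (-1)²]
  = √[1 + 4 + 1]
  = √6
  ≈ 2.449

2.449


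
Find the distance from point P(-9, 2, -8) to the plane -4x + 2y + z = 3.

distance = |a·x₀ + b·y₀ + c·z₀ - d| / √(a² + b² + c²)
  = |(-4)·(-9) + 2·2 + 1·(-8) - 3| / √((-4)² + 2² + 1²)
  = |36 + 4 - 8 - 3| / √(16 + 4 + 1)
  = |29| / √21
  = 29 / 4.583
  ≈ 6.328

6.328


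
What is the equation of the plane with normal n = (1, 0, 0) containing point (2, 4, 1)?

The plane through P with normal n = (a, b, c) satisfies n·(r - P) = 0,
i.e. ax + by + cz = a·x₀ + b·y₀ + c·z₀.
d = 1·2 + 0·4 + 0·1
  = 2 + 0 + 0
  = 2
Equation: x = 2

x = 2


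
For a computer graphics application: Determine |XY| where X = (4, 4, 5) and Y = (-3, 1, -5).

d = √[(x₂-x₁)² + (y₂-y₁)² + (z₂-z₁)²]
  = √[(-7)² + (-3)² + (-10)²]
  = √[49 + 9 + 100]
  = √158
  ≈ 12.57

12.57


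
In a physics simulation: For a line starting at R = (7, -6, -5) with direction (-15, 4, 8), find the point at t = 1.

P(t) = R + t·d
  = (7 + (-15)·1, -6 + 4·1, -5 + 8·1)
  = (7 - 15, -6 + 4, -5 + 8)
  = (-8, -2, 3)

(-8, -2, 3)


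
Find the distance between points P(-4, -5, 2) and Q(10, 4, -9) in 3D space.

d = √[(x₂-x₁)² + (y₂-y₁)² + (z₂-z₁)²]
  = √[14² + 9² + (-11)²]
  = √[196 + 81 + 121]
  = √398
  ≈ 19.95

19.95


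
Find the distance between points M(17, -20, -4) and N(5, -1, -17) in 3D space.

d = √[(x₂-x₁)² + (y₂-y₁)² + (z₂-z₁)²]
  = √[(-12)² + 19² + (-13)²]
  = √[144 + 361 + 169]
  = √674
  ≈ 25.96

25.96


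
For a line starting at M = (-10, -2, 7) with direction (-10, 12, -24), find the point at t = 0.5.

P(t) = M + t·d
  = (-10 + (-10)·0.5, -2 + 12·0.5, 7 + (-24)·0.5)
  = (-10 - 5, -2 + 6, 7 - 12)
  = (-15, 4, -5)

(-15, 4, -5)


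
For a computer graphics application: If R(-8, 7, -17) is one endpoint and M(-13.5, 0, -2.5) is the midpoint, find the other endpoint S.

S = 2M - R
  = (2·(-13.5) - (-8), 2·0 - 7, 2·(-2.5) - (-17))
  = (-27 + 8, 0 - 7, -5 + 17)
  = (-19, -7, 12)

(-19, -7, 12)


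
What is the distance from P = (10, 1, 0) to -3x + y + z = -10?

distance = |a·x₀ + b·y₀ + c·z₀ - d| / √(a² + b² + c²)
  = |(-3)·10 + 1·1 + 1·0 - (-10)| / √((-3)² + 1² + 1²)
  = |-30 + 1 + 0 + 10| / √(9 + 1 + 1)
  = |-19| / √11
  = 19 / 3.317
  ≈ 5.729

5.729


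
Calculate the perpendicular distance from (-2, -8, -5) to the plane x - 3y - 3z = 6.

distance = |a·x₀ + b·y₀ + c·z₀ - d| / √(a² + b² + c²)
  = |1·(-2) + (-3)·(-8) + (-3)·(-5) - 6| / √(1² + (-3)² + (-3)²)
  = |-2 + 24 + 15 - 6| / √(1 + 9 + 9)
  = |31| / √19
  = 31 / 4.359
  ≈ 7.112

7.112


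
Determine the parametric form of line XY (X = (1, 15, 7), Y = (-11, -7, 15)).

Direction vector d = Y - X = (-11 - 1, -7 - 15, 15 - 7) = (-12, -22, 8)
Parametric form r = X + t·d:
x = 1 - 12t, y = 15 - 22t, z = 7 + 8t

x = 1 - 12t, y = 15 - 22t, z = 7 + 8t


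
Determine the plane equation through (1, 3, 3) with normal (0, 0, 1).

The plane through P with normal n = (a, b, c) satisfies n·(r - P) = 0,
i.e. ax + by + cz = a·x₀ + b·y₀ + c·z₀.
d = 0·1 + 0·3 + 1·3
  = 0 + 0 + 3
  = 3
Equation: z = 3

z = 3


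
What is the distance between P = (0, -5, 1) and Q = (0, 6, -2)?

d = √[(x₂-x₁)² + (y₂-y₁)² + (z₂-z₁)²]
  = √[0² + 11² + (-3)²]
  = √[0 + 121 + 9]
  = √130
  ≈ 11.4

11.4


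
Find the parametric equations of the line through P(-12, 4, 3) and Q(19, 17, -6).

Direction vector d = Q - P = (19 + 12, 17 - 4, -6 - 3) = (31, 13, -9)
Parametric form r = P + t·d:
x = -12 + 31t, y = 4 + 13t, z = 3 - 9t

x = -12 + 31t, y = 4 + 13t, z = 3 - 9t


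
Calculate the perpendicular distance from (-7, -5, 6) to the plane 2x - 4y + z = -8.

distance = |a·x₀ + b·y₀ + c·z₀ - d| / √(a² + b² + c²)
  = |2·(-7) + (-4)·(-5) + 1·6 - (-8)| / √(2² + (-4)² + 1²)
  = |-14 + 20 + 6 + 8| / √(4 + 16 + 1)
  = |20| / √21
  = 20 / 4.583
  ≈ 4.364

4.364


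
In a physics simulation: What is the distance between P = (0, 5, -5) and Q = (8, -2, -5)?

d = √[(x₂-x₁)² + (y₂-y₁)² + (z₂-z₁)²]
  = √[8² + (-7)² + 0²]
  = √[64 + 49 + 0]
  = √113
  ≈ 10.63

10.63


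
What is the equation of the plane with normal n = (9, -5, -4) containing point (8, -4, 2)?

The plane through P with normal n = (a, b, c) satisfies n·(r - P) = 0,
i.e. ax + by + cz = a·x₀ + b·y₀ + c·z₀.
d = 9·8 + (-5)·(-4) + (-4)·2
  = 72 + 20 - 8
  = 84
Equation: 9x - 5y - 4z = 84

9x - 5y - 4z = 84


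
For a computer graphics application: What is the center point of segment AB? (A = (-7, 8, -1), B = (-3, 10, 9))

M = ((x₁+x₂)/2, (y₁+y₂)/2, (z₁+z₂)/2)
  = ((-7 - 3)/2, (8 + 10)/2, (-1 + 9)/2)
  = (-10/2, 18/2, 8/2)
  = (-5, 9, 4)

(-5, 9, 4)


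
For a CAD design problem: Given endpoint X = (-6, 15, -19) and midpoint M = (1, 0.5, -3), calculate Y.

Y = 2M - X
  = (2·1 - (-6), 2·0.5 - 15, 2·(-3) - (-19))
  = (2 + 6, 1 - 15, -6 + 19)
  = (8, -14, 13)

(8, -14, 13)


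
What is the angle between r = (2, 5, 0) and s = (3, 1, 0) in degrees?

r·s = 2·3 + 5·1 + 0·0 = 6 + 5 + 0 = 11
|r| = √(2² + 5² + 0²) = √29 ≈ 5.385
|s| = √(3² + 1² + 0²) = √10 ≈ 3.162
cos θ = (r·s)/(|r||s|) = 11/(5.385·3.162) ≈ 0.6459
θ = arccos(0.6459) ≈ 49.76°

49.76°


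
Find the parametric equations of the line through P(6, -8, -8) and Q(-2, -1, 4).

Direction vector d = Q - P = (-2 - 6, -1 + 8, 4 + 8) = (-8, 7, 12)
Parametric form r = P + t·d:
x = 6 - 8t, y = -8 + 7t, z = -8 + 12t

x = 6 - 8t, y = -8 + 7t, z = -8 + 12t


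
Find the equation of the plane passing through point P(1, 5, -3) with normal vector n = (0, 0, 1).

The plane through P with normal n = (a, b, c) satisfies n·(r - P) = 0,
i.e. ax + by + cz = a·x₀ + b·y₀ + c·z₀.
d = 0·1 + 0·5 + 1·(-3)
  = 0 + 0 - 3
  = -3
Equation: z = -3

z = -3


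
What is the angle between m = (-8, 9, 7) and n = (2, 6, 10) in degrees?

m·n = (-8)·2 + 9·6 + 7·10 = -16 + 54 + 70 = 108
|m| = √((-8)² + 9² + 7²) = √194 ≈ 13.93
|n| = √(2² + 6² + 10²) = √140 ≈ 11.83
cos θ = (m·n)/(|m||n|) = 108/(13.93·11.83) ≈ 0.6553
θ = arccos(0.6553) ≈ 49.06°

49.06°


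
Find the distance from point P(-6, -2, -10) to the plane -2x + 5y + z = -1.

distance = |a·x₀ + b·y₀ + c·z₀ - d| / √(a² + b² + c²)
  = |(-2)·(-6) + 5·(-2) + 1·(-10) - (-1)| / √((-2)² + 5² + 1²)
  = |12 - 10 - 10 + 1| / √(4 + 25 + 1)
  = |-7| / √30
  = 7 / 5.477
  ≈ 1.278

1.278


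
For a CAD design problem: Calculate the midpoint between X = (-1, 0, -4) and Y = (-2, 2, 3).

M = ((x₁+x₂)/2, (y₁+y₂)/2, (z₁+z₂)/2)
  = ((-1 - 2)/2, (0 + 2)/2, (-4 + 3)/2)
  = (-3/2, 2/2, -1/2)
  = (-1.5, 1, -0.5)

(-1.5, 1, -0.5)


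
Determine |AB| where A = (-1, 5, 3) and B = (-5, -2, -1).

d = √[(x₂-x₁)² + (y₂-y₁)² + (z₂-z₁)²]
  = √[(-4)² + (-7)² + (-4)²]
  = √[16 + 49 + 16]
  = √81
  ≈ 9

9


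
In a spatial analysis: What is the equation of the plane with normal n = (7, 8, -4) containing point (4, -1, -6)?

The plane through P with normal n = (a, b, c) satisfies n·(r - P) = 0,
i.e. ax + by + cz = a·x₀ + b·y₀ + c·z₀.
d = 7·4 + 8·(-1) + (-4)·(-6)
  = 28 - 8 + 24
  = 44
Equation: 7x + 8y - 4z = 44

7x + 8y - 4z = 44


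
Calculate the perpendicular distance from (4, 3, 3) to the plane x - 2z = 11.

distance = |a·x₀ + b·y₀ + c·z₀ - d| / √(a² + b² + c²)
  = |1·4 + 0·3 + (-2)·3 - 11| / √(1² + 0² + (-2)²)
  = |4 + 0 - 6 - 11| / √(1 + 0 + 4)
  = |-13| / √5
  = 13 / 2.236
  ≈ 5.814

5.814


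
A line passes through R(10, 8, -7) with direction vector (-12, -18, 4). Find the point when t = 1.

P(t) = R + t·d
  = (10 + (-12)·1, 8 + (-18)·1, -7 + 4·1)
  = (10 - 12, 8 - 18, -7 + 4)
  = (-2, -10, -3)

(-2, -10, -3)


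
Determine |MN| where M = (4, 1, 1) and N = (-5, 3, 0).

d = √[(x₂-x₁)² + (y₂-y₁)² + (z₂-z₁)²]
  = √[(-9)² + 2² + (-1)²]
  = √[81 + 4 + 1]
  = √86
  ≈ 9.274

9.274


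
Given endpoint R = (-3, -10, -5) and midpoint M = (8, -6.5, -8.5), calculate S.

S = 2M - R
  = (2·8 - (-3), 2·(-6.5) - (-10), 2·(-8.5) - (-5))
  = (16 + 3, -13 + 10, -17 + 5)
  = (19, -3, -12)

(19, -3, -12)


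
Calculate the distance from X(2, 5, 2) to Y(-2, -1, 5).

d = √[(x₂-x₁)² + (y₂-y₁)² + (z₂-z₁)²]
  = √[(-4)² + (-6)² + 3²]
  = √[16 + 36 + 9]
  = √61
  ≈ 7.81

7.81


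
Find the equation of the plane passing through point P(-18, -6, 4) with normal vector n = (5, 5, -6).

The plane through P with normal n = (a, b, c) satisfies n·(r - P) = 0,
i.e. ax + by + cz = a·x₀ + b·y₀ + c·z₀.
d = 5·(-18) + 5·(-6) + (-6)·4
  = -90 - 30 - 24
  = -144
Equation: 5x + 5y - 6z = -144

5x + 5y - 6z = -144


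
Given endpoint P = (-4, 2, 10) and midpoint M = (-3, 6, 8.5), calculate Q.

Q = 2M - P
  = (2·(-3) - (-4), 2·6 - 2, 2·8.5 - 10)
  = (-6 + 4, 12 - 2, 17 - 10)
  = (-2, 10, 7)

(-2, 10, 7)


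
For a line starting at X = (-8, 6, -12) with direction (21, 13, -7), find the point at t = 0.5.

P(t) = X + t·d
  = (-8 + 21·0.5, 6 + 13·0.5, -12 + (-7)·0.5)
  = (-8 + 10.5, 6 + 6.5, -12 - 3.5)
  = (2.5, 12.5, -15.5)

(2.5, 12.5, -15.5)


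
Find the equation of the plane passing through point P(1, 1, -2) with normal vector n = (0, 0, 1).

The plane through P with normal n = (a, b, c) satisfies n·(r - P) = 0,
i.e. ax + by + cz = a·x₀ + b·y₀ + c·z₀.
d = 0·1 + 0·1 + 1·(-2)
  = 0 + 0 - 2
  = -2
Equation: z = -2

z = -2


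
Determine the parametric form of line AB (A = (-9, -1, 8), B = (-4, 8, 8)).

Direction vector d = B - A = (-4 + 9, 8 + 1, 8 - 8) = (5, 9, 0)
Parametric form r = A + t·d:
x = -9 + 5t, y = -1 + 9t, z = 8

x = -9 + 5t, y = -1 + 9t, z = 8


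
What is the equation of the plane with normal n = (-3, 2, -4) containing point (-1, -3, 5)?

The plane through P with normal n = (a, b, c) satisfies n·(r - P) = 0,
i.e. ax + by + cz = a·x₀ + b·y₀ + c·z₀.
d = (-3)·(-1) + 2·(-3) + (-4)·5
  = 3 - 6 - 20
  = -23
Equation: -3x + 2y - 4z = -23

-3x + 2y - 4z = -23


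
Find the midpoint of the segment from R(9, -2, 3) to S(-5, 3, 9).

M = ((x₁+x₂)/2, (y₁+y₂)/2, (z₁+z₂)/2)
  = ((9 - 5)/2, (-2 + 3)/2, (3 + 9)/2)
  = (4/2, 1/2, 12/2)
  = (2, 0.5, 6)

(2, 0.5, 6)


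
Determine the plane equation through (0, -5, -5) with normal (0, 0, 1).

The plane through P with normal n = (a, b, c) satisfies n·(r - P) = 0,
i.e. ax + by + cz = a·x₀ + b·y₀ + c·z₀.
d = 0·0 + 0·(-5) + 1·(-5)
  = 0 + 0 - 5
  = -5
Equation: z = -5

z = -5


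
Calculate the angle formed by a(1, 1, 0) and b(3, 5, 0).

a·b = 1·3 + 1·5 + 0·0 = 3 + 5 + 0 = 8
|a| = √(1² + 1² + 0²) = √2 ≈ 1.414
|b| = √(3² + 5² + 0²) = √34 ≈ 5.831
cos θ = (a·b)/(|a||b|) = 8/(1.414·5.831) ≈ 0.9701
θ = arccos(0.9701) ≈ 14.04°

14.04°


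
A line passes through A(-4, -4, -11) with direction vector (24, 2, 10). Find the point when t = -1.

P(t) = A + t·d
  = (-4 + 24·(-1), -4 + 2·(-1), -11 + 10·(-1))
  = (-4 - 24, -4 - 2, -11 - 10)
  = (-28, -6, -21)

(-28, -6, -21)


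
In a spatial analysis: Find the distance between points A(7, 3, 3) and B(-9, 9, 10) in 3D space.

d = √[(x₂-x₁)² + (y₂-y₁)² + (z₂-z₁)²]
  = √[(-16)² + 6² + 7²]
  = √[256 + 36 + 49]
  = √341
  ≈ 18.47

18.47


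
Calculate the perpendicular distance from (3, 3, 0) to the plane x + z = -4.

distance = |a·x₀ + b·y₀ + c·z₀ - d| / √(a² + b² + c²)
  = |1·3 + 0·3 + 1·0 - (-4)| / √(1² + 0² + 1²)
  = |3 + 0 + 0 + 4| / √(1 + 0 + 1)
  = |7| / √2
  = 7 / 1.414
  ≈ 4.95

4.95


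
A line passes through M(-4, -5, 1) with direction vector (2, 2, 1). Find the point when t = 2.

P(t) = M + t·d
  = (-4 + 2·2, -5 + 2·2, 1 + 1·2)
  = (-4 + 4, -5 + 4, 1 + 2)
  = (0, -1, 3)

(0, -1, 3)


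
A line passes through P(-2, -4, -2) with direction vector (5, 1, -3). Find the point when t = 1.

P(t) = P + t·d
  = (-2 + 5·1, -4 + 1·1, -2 + (-3)·1)
  = (-2 + 5, -4 + 1, -2 - 3)
  = (3, -3, -5)

(3, -3, -5)


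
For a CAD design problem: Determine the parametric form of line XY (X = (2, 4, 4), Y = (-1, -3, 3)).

Direction vector d = Y - X = (-1 - 2, -3 - 4, 3 - 4) = (-3, -7, -1)
Parametric form r = X + t·d:
x = 2 - 3t, y = 4 - 7t, z = 4 - t

x = 2 - 3t, y = 4 - 7t, z = 4 - t


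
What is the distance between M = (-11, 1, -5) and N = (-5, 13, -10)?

d = √[(x₂-x₁)² + (y₂-y₁)² + (z₂-z₁)²]
  = √[6² + 12² + (-5)²]
  = √[36 + 144 + 25]
  = √205
  ≈ 14.32

14.32


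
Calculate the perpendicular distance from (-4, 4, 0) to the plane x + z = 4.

distance = |a·x₀ + b·y₀ + c·z₀ - d| / √(a² + b² + c²)
  = |1·(-4) + 0·4 + 1·0 - 4| / √(1² + 0² + 1²)
  = |-4 + 0 + 0 - 4| / √(1 + 0 + 1)
  = |-8| / √2
  = 8 / 1.414
  ≈ 5.657

5.657


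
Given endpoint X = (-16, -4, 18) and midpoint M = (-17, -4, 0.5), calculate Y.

Y = 2M - X
  = (2·(-17) - (-16), 2·(-4) - (-4), 2·0.5 - 18)
  = (-34 + 16, -8 + 4, 1 - 18)
  = (-18, -4, -17)

(-18, -4, -17)


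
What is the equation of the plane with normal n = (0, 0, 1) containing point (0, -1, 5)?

The plane through P with normal n = (a, b, c) satisfies n·(r - P) = 0,
i.e. ax + by + cz = a·x₀ + b·y₀ + c·z₀.
d = 0·0 + 0·(-1) + 1·5
  = 0 + 0 + 5
  = 5
Equation: z = 5

z = 5


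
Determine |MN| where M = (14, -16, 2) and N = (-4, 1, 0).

d = √[(x₂-x₁)² + (y₂-y₁)² + (z₂-z₁)²]
  = √[(-18)² + 17² + (-2)²]
  = √[324 + 289 + 4]
  = √617
  ≈ 24.84

24.84


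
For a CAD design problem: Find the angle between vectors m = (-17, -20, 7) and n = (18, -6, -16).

m·n = (-17)·18 + (-20)·(-6) + 7·(-16) = -306 + 120 - 112 = -298
|m| = √((-17)² + (-20)² + 7²) = √738 ≈ 27.17
|n| = √(18² + (-6)² + (-16)²) = √616 ≈ 24.82
cos θ = (m·n)/(|m||n|) = -298/(27.17·24.82) ≈ -0.442
θ = arccos(-0.442) ≈ 116.2°

116.2°


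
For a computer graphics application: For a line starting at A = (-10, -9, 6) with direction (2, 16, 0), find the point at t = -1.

P(t) = A + t·d
  = (-10 + 2·(-1), -9 + 16·(-1), 6 + 0·(-1))
  = (-10 - 2, -9 - 16, 6 + 0)
  = (-12, -25, 6)

(-12, -25, 6)


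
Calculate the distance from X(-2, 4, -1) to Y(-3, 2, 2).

d = √[(x₂-x₁)² + (y₂-y₁)² + (z₂-z₁)²]
  = √[(-1)² + (-2)² + 3²]
  = √[1 + 4 + 9]
  = √14
  ≈ 3.742

3.742


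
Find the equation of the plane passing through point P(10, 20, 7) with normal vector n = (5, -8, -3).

The plane through P with normal n = (a, b, c) satisfies n·(r - P) = 0,
i.e. ax + by + cz = a·x₀ + b·y₀ + c·z₀.
d = 5·10 + (-8)·20 + (-3)·7
  = 50 - 160 - 21
  = -131
Equation: 5x - 8y - 3z = -131

5x - 8y - 3z = -131


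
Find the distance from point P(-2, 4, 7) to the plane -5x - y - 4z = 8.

distance = |a·x₀ + b·y₀ + c·z₀ - d| / √(a² + b² + c²)
  = |(-5)·(-2) + (-1)·4 + (-4)·7 - 8| / √((-5)² + (-1)² + (-4)²)
  = |10 - 4 - 28 - 8| / √(25 + 1 + 16)
  = |-30| / √42
  = 30 / 6.481
  ≈ 4.629

4.629


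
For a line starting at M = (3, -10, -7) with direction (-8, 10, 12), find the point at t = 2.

P(t) = M + t·d
  = (3 + (-8)·2, -10 + 10·2, -7 + 12·2)
  = (3 - 16, -10 + 20, -7 + 24)
  = (-13, 10, 17)

(-13, 10, 17)


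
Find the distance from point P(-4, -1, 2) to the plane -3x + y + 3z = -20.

distance = |a·x₀ + b·y₀ + c·z₀ - d| / √(a² + b² + c²)
  = |(-3)·(-4) + 1·(-1) + 3·2 - (-20)| / √((-3)² + 1² + 3²)
  = |12 - 1 + 6 + 20| / √(9 + 1 + 9)
  = |37| / √19
  = 37 / 4.359
  ≈ 8.488

8.488


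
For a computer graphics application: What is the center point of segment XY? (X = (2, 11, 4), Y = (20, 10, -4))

M = ((x₁+x₂)/2, (y₁+y₂)/2, (z₁+z₂)/2)
  = ((2 + 20)/2, (11 + 10)/2, (4 - 4)/2)
  = (22/2, 21/2, 0/2)
  = (11, 10.5, 0)

(11, 10.5, 0)


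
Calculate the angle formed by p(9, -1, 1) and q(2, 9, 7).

p·q = 9·2 + (-1)·9 + 1·7 = 18 - 9 + 7 = 16
|p| = √(9² + (-1)² + 1²) = √83 ≈ 9.11
|q| = √(2² + 9² + 7²) = √134 ≈ 11.58
cos θ = (p·q)/(|p||q|) = 16/(9.11·11.58) ≈ 0.1517
θ = arccos(0.1517) ≈ 81.27°

81.27°


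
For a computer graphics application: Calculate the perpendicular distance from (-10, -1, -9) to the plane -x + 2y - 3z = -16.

distance = |a·x₀ + b·y₀ + c·z₀ - d| / √(a² + b² + c²)
  = |(-1)·(-10) + 2·(-1) + (-3)·(-9) - (-16)| / √((-1)² + 2² + (-3)²)
  = |10 - 2 + 27 + 16| / √(1 + 4 + 9)
  = |51| / √14
  = 51 / 3.742
  ≈ 13.63

13.63


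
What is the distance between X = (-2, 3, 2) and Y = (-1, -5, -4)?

d = √[(x₂-x₁)² + (y₂-y₁)² + (z₂-z₁)²]
  = √[1² + (-8)² + (-6)²]
  = √[1 + 64 + 36]
  = √101
  ≈ 10.05

10.05


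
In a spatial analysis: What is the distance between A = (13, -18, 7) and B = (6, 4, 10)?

d = √[(x₂-x₁)² + (y₂-y₁)² + (z₂-z₁)²]
  = √[(-7)² + 22² + 3²]
  = √[49 + 484 + 9]
  = √542
  ≈ 23.28

23.28


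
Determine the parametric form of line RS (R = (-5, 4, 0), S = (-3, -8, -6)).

Direction vector d = S - R = (-3 + 5, -8 - 4, -6 + 0) = (2, -12, -6)
Parametric form r = R + t·d:
x = -5 + 2t, y = 4 - 12t, z = 0 - 6t

x = -5 + 2t, y = 4 - 12t, z = 0 - 6t


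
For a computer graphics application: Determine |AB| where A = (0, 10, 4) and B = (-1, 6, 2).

d = √[(x₂-x₁)² + (y₂-y₁)² + (z₂-z₁)²]
  = √[(-1)² + (-4)² + (-2)²]
  = √[1 + 16 + 4]
  = √21
  ≈ 4.583

4.583


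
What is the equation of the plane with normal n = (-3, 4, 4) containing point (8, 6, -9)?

The plane through P with normal n = (a, b, c) satisfies n·(r - P) = 0,
i.e. ax + by + cz = a·x₀ + b·y₀ + c·z₀.
d = (-3)·8 + 4·6 + 4·(-9)
  = -24 + 24 - 36
  = -36
Equation: -3x + 4y + 4z = -36

-3x + 4y + 4z = -36


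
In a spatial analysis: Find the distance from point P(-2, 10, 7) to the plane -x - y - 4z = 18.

distance = |a·x₀ + b·y₀ + c·z₀ - d| / √(a² + b² + c²)
  = |(-1)·(-2) + (-1)·10 + (-4)·7 - 18| / √((-1)² + (-1)² + (-4)²)
  = |2 - 10 - 28 - 18| / √(1 + 1 + 16)
  = |-54| / √18
  = 54 / 4.243
  ≈ 12.73

12.73


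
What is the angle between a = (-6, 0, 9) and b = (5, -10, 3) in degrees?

a·b = (-6)·5 + 0·(-10) + 9·3 = -30 + 0 + 27 = -3
|a| = √((-6)² + 0² + 9²) = √117 ≈ 10.82
|b| = √(5² + (-10)² + 3²) = √134 ≈ 11.58
cos θ = (a·b)/(|a||b|) = -3/(10.82·11.58) ≈ -0.02396
θ = arccos(-0.02396) ≈ 91.37°

91.37°


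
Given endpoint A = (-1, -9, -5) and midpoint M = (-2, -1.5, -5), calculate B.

B = 2M - A
  = (2·(-2) - (-1), 2·(-1.5) - (-9), 2·(-5) - (-5))
  = (-4 + 1, -3 + 9, -10 + 5)
  = (-3, 6, -5)

(-3, 6, -5)


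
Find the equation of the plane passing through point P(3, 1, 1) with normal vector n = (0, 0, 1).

The plane through P with normal n = (a, b, c) satisfies n·(r - P) = 0,
i.e. ax + by + cz = a·x₀ + b·y₀ + c·z₀.
d = 0·3 + 0·1 + 1·1
  = 0 + 0 + 1
  = 1
Equation: z = 1

z = 1


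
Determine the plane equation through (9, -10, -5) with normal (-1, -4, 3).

The plane through P with normal n = (a, b, c) satisfies n·(r - P) = 0,
i.e. ax + by + cz = a·x₀ + b·y₀ + c·z₀.
d = (-1)·9 + (-4)·(-10) + 3·(-5)
  = -9 + 40 - 15
  = 16
Equation: -x - 4y + 3z = 16

-x - 4y + 3z = 16


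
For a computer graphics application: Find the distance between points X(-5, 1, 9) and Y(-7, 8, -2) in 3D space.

d = √[(x₂-x₁)² + (y₂-y₁)² + (z₂-z₁)²]
  = √[(-2)² + 7² + (-11)²]
  = √[4 + 49 + 121]
  = √174
  ≈ 13.19

13.19


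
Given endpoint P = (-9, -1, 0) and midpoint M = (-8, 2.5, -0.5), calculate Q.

Q = 2M - P
  = (2·(-8) - (-9), 2·2.5 - (-1), 2·(-0.5) - 0)
  = (-16 + 9, 5 + 1, -1 + 0)
  = (-7, 6, -1)

(-7, 6, -1)


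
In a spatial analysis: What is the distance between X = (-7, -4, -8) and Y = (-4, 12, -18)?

d = √[(x₂-x₁)² + (y₂-y₁)² + (z₂-z₁)²]
  = √[3² + 16² + (-10)²]
  = √[9 + 256 + 100]
  = √365
  ≈ 19.1

19.1


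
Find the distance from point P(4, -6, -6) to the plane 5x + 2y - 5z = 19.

distance = |a·x₀ + b·y₀ + c·z₀ - d| / √(a² + b² + c²)
  = |5·4 + 2·(-6) + (-5)·(-6) - 19| / √(5² + 2² + (-5)²)
  = |20 - 12 + 30 - 19| / √(25 + 4 + 25)
  = |19| / √54
  = 19 / 7.348
  ≈ 2.586

2.586


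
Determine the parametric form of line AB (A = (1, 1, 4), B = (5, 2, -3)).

Direction vector d = B - A = (5 - 1, 2 - 1, -3 - 4) = (4, 1, -7)
Parametric form r = A + t·d:
x = 1 + 4t, y = 1 + t, z = 4 - 7t

x = 1 + 4t, y = 1 + t, z = 4 - 7t


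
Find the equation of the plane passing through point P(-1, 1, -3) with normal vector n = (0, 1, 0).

The plane through P with normal n = (a, b, c) satisfies n·(r - P) = 0,
i.e. ax + by + cz = a·x₀ + b·y₀ + c·z₀.
d = 0·(-1) + 1·1 + 0·(-3)
  = 0 + 1 + 0
  = 1
Equation: y = 1

y = 1


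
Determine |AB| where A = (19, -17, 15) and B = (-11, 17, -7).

d = √[(x₂-x₁)² + (y₂-y₁)² + (z₂-z₁)²]
  = √[(-30)² + 34² + (-22)²]
  = √[900 + 1156 + 484]
  = √2540
  ≈ 50.4

50.4


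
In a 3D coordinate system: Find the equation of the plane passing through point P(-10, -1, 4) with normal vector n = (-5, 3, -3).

The plane through P with normal n = (a, b, c) satisfies n·(r - P) = 0,
i.e. ax + by + cz = a·x₀ + b·y₀ + c·z₀.
d = (-5)·(-10) + 3·(-1) + (-3)·4
  = 50 - 3 - 12
  = 35
Equation: -5x + 3y - 3z = 35

-5x + 3y - 3z = 35


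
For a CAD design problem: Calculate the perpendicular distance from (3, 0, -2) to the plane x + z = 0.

distance = |a·x₀ + b·y₀ + c·z₀ - d| / √(a² + b² + c²)
  = |1·3 + 0·0 + 1·(-2) - 0| / √(1² + 0² + 1²)
  = |3 + 0 - 2 + 0| / √(1 + 0 + 1)
  = |1| / √2
  = 1 / 1.414
  ≈ 0.7071

0.7071


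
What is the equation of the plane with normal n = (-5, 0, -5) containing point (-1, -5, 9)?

The plane through P with normal n = (a, b, c) satisfies n·(r - P) = 0,
i.e. ax + by + cz = a·x₀ + b·y₀ + c·z₀.
d = (-5)·(-1) + 0·(-5) + (-5)·9
  = 5 + 0 - 45
  = -40
Equation: -5x - 5z = -40

-5x - 5z = -40


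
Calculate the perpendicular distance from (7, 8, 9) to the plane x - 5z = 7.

distance = |a·x₀ + b·y₀ + c·z₀ - d| / √(a² + b² + c²)
  = |1·7 + 0·8 + (-5)·9 - 7| / √(1² + 0² + (-5)²)
  = |7 + 0 - 45 - 7| / √(1 + 0 + 25)
  = |-45| / √26
  = 45 / 5.099
  ≈ 8.825

8.825


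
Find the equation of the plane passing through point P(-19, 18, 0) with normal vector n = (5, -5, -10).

The plane through P with normal n = (a, b, c) satisfies n·(r - P) = 0,
i.e. ax + by + cz = a·x₀ + b·y₀ + c·z₀.
d = 5·(-19) + (-5)·18 + (-10)·0
  = -95 - 90 + 0
  = -185
Equation: 5x - 5y - 10z = -185

5x - 5y - 10z = -185


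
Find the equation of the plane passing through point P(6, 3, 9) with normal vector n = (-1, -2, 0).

The plane through P with normal n = (a, b, c) satisfies n·(r - P) = 0,
i.e. ax + by + cz = a·x₀ + b·y₀ + c·z₀.
d = (-1)·6 + (-2)·3 + 0·9
  = -6 - 6 + 0
  = -12
Equation: -x - 2y = -12

-x - 2y = -12


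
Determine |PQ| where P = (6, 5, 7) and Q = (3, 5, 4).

d = √[(x₂-x₁)² + (y₂-y₁)² + (z₂-z₁)²]
  = √[(-3)² + 0² + (-3)²]
  = √[9 + 0 + 9]
  = √18
  ≈ 4.243

4.243


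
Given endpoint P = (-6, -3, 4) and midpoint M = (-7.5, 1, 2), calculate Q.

Q = 2M - P
  = (2·(-7.5) - (-6), 2·1 - (-3), 2·2 - 4)
  = (-15 + 6, 2 + 3, 4 - 4)
  = (-9, 5, 0)

(-9, 5, 0)


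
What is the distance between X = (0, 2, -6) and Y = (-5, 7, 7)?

d = √[(x₂-x₁)² + (y₂-y₁)² + (z₂-z₁)²]
  = √[(-5)² + 5² + 13²]
  = √[25 + 25 + 169]
  = √219
  ≈ 14.8

14.8


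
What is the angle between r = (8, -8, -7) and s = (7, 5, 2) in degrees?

r·s = 8·7 + (-8)·5 + (-7)·2 = 56 - 40 - 14 = 2
|r| = √(8² + (-8)² + (-7)²) = √177 ≈ 13.3
|s| = √(7² + 5² + 2²) = √78 ≈ 8.832
cos θ = (r·s)/(|r||s|) = 2/(13.3·8.832) ≈ 0.01702
θ = arccos(0.01702) ≈ 89.02°

89.02°


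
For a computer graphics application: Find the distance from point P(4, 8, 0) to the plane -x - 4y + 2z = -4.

distance = |a·x₀ + b·y₀ + c·z₀ - d| / √(a² + b² + c²)
  = |(-1)·4 + (-4)·8 + 2·0 - (-4)| / √((-1)² + (-4)² + 2²)
  = |-4 - 32 + 0 + 4| / √(1 + 16 + 4)
  = |-32| / √21
  = 32 / 4.583
  ≈ 6.983

6.983


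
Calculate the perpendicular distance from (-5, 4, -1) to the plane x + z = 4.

distance = |a·x₀ + b·y₀ + c·z₀ - d| / √(a² + b² + c²)
  = |1·(-5) + 0·4 + 1·(-1) - 4| / √(1² + 0² + 1²)
  = |-5 + 0 - 1 - 4| / √(1 + 0 + 1)
  = |-10| / √2
  = 10 / 1.414
  ≈ 7.071

7.071


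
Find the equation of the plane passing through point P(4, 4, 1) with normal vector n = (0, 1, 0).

The plane through P with normal n = (a, b, c) satisfies n·(r - P) = 0,
i.e. ax + by + cz = a·x₀ + b·y₀ + c·z₀.
d = 0·4 + 1·4 + 0·1
  = 0 + 4 + 0
  = 4
Equation: y = 4

y = 4


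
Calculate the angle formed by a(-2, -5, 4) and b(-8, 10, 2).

a·b = (-2)·(-8) + (-5)·10 + 4·2 = 16 - 50 + 8 = -26
|a| = √((-2)² + (-5)² + 4²) = √45 ≈ 6.708
|b| = √((-8)² + 10² + 2²) = √168 ≈ 12.96
cos θ = (a·b)/(|a||b|) = -26/(6.708·12.96) ≈ -0.299
θ = arccos(-0.299) ≈ 107.4°

107.4°


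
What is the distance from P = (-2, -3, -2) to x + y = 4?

distance = |a·x₀ + b·y₀ + c·z₀ - d| / √(a² + b² + c²)
  = |1·(-2) + 1·(-3) + 0·(-2) - 4| / √(1² + 1² + 0²)
  = |-2 - 3 + 0 - 4| / √(1 + 1 + 0)
  = |-9| / √2
  = 9 / 1.414
  ≈ 6.364

6.364


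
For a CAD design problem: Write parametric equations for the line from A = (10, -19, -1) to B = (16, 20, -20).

Direction vector d = B - A = (16 - 10, 20 + 19, -20 + 1) = (6, 39, -19)
Parametric form r = A + t·d:
x = 10 + 6t, y = -19 + 39t, z = -1 - 19t

x = 10 + 6t, y = -19 + 39t, z = -1 - 19t


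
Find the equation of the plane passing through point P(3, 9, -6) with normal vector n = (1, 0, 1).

The plane through P with normal n = (a, b, c) satisfies n·(r - P) = 0,
i.e. ax + by + cz = a·x₀ + b·y₀ + c·z₀.
d = 1·3 + 0·9 + 1·(-6)
  = 3 + 0 - 6
  = -3
Equation: x + z = -3

x + z = -3


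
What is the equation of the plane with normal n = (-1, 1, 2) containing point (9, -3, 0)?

The plane through P with normal n = (a, b, c) satisfies n·(r - P) = 0,
i.e. ax + by + cz = a·x₀ + b·y₀ + c·z₀.
d = (-1)·9 + 1·(-3) + 2·0
  = -9 - 3 + 0
  = -12
Equation: -x + y + 2z = -12

-x + y + 2z = -12


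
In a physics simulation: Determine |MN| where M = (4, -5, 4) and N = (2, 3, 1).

d = √[(x₂-x₁)² + (y₂-y₁)² + (z₂-z₁)²]
  = √[(-2)² + 8² + (-3)²]
  = √[4 + 64 + 9]
  = √77
  ≈ 8.775

8.775


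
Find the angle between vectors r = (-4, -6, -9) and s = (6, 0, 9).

r·s = (-4)·6 + (-6)·0 + (-9)·9 = -24 + 0 - 81 = -105
|r| = √((-4)² + (-6)² + (-9)²) = √133 ≈ 11.53
|s| = √(6² + 0² + 9²) = √117 ≈ 10.82
cos θ = (r·s)/(|r||s|) = -105/(11.53·10.82) ≈ -0.8417
θ = arccos(-0.8417) ≈ 147.3°

147.3°


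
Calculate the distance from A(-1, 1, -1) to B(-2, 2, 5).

d = √[(x₂-x₁)² + (y₂-y₁)² + (z₂-z₁)²]
  = √[(-1)² + 1² + 6²]
  = √[1 + 1 + 36]
  = √38
  ≈ 6.164

6.164


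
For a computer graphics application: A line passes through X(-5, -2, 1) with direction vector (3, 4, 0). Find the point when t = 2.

P(t) = X + t·d
  = (-5 + 3·2, -2 + 4·2, 1 + 0·2)
  = (-5 + 6, -2 + 8, 1 + 0)
  = (1, 6, 1)

(1, 6, 1)


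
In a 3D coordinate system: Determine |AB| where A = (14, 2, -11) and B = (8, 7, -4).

d = √[(x₂-x₁)² + (y₂-y₁)² + (z₂-z₁)²]
  = √[(-6)² + 5² + 7²]
  = √[36 + 25 + 49]
  = √110
  ≈ 10.49

10.49


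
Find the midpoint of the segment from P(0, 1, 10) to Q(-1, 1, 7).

M = ((x₁+x₂)/2, (y₁+y₂)/2, (z₁+z₂)/2)
  = ((0 - 1)/2, (1 + 1)/2, (10 + 7)/2)
  = (-1/2, 2/2, 17/2)
  = (-0.5, 1, 8.5)

(-0.5, 1, 8.5)


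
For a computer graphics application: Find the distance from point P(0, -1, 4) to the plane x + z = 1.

distance = |a·x₀ + b·y₀ + c·z₀ - d| / √(a² + b² + c²)
  = |1·0 + 0·(-1) + 1·4 - 1| / √(1² + 0² + 1²)
  = |0 + 0 + 4 - 1| / √(1 + 0 + 1)
  = |3| / √2
  = 3 / 1.414
  ≈ 2.121

2.121


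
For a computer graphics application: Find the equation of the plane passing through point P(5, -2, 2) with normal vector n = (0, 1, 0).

The plane through P with normal n = (a, b, c) satisfies n·(r - P) = 0,
i.e. ax + by + cz = a·x₀ + b·y₀ + c·z₀.
d = 0·5 + 1·(-2) + 0·2
  = 0 - 2 + 0
  = -2
Equation: y = -2

y = -2


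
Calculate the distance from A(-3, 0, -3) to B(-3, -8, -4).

d = √[(x₂-x₁)² + (y₂-y₁)² + (z₂-z₁)²]
  = √[0² + (-8)² + (-1)²]
  = √[0 + 64 + 1]
  = √65
  ≈ 8.062

8.062


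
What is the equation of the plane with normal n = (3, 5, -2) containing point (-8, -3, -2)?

The plane through P with normal n = (a, b, c) satisfies n·(r - P) = 0,
i.e. ax + by + cz = a·x₀ + b·y₀ + c·z₀.
d = 3·(-8) + 5·(-3) + (-2)·(-2)
  = -24 - 15 + 4
  = -35
Equation: 3x + 5y - 2z = -35

3x + 5y - 2z = -35


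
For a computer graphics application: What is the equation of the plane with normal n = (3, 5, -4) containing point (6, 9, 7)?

The plane through P with normal n = (a, b, c) satisfies n·(r - P) = 0,
i.e. ax + by + cz = a·x₀ + b·y₀ + c·z₀.
d = 3·6 + 5·9 + (-4)·7
  = 18 + 45 - 28
  = 35
Equation: 3x + 5y - 4z = 35

3x + 5y - 4z = 35


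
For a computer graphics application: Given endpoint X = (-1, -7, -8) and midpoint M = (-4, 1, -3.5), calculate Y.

Y = 2M - X
  = (2·(-4) - (-1), 2·1 - (-7), 2·(-3.5) - (-8))
  = (-8 + 1, 2 + 7, -7 + 8)
  = (-7, 9, 1)

(-7, 9, 1)


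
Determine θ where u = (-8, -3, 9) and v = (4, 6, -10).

u·v = (-8)·4 + (-3)·6 + 9·(-10) = -32 - 18 - 90 = -140
|u| = √((-8)² + (-3)² + 9²) = √154 ≈ 12.41
|v| = √(4² + 6² + (-10)²) = √152 ≈ 12.33
cos θ = (u·v)/(|u||v|) = -140/(12.41·12.33) ≈ -0.9151
θ = arccos(-0.9151) ≈ 156.2°

156.2°


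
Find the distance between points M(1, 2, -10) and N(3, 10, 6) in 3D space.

d = √[(x₂-x₁)² + (y₂-y₁)² + (z₂-z₁)²]
  = √[2² + 8² + 16²]
  = √[4 + 64 + 256]
  = √324
  ≈ 18

18


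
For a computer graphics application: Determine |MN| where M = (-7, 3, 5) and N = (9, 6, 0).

d = √[(x₂-x₁)² + (y₂-y₁)² + (z₂-z₁)²]
  = √[16² + 3² + (-5)²]
  = √[256 + 9 + 25]
  = √290
  ≈ 17.03

17.03


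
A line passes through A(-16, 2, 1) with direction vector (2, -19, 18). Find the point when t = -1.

P(t) = A + t·d
  = (-16 + 2·(-1), 2 + (-19)·(-1), 1 + 18·(-1))
  = (-16 - 2, 2 + 19, 1 - 18)
  = (-18, 21, -17)

(-18, 21, -17)


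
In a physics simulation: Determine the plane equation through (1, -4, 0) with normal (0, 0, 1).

The plane through P with normal n = (a, b, c) satisfies n·(r - P) = 0,
i.e. ax + by + cz = a·x₀ + b·y₀ + c·z₀.
d = 0·1 + 0·(-4) + 1·0
  = 0 + 0 + 0
  = 0
Equation: z = 0

z = 0


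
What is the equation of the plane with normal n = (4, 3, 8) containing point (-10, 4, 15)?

The plane through P with normal n = (a, b, c) satisfies n·(r - P) = 0,
i.e. ax + by + cz = a·x₀ + b·y₀ + c·z₀.
d = 4·(-10) + 3·4 + 8·15
  = -40 + 12 + 120
  = 92
Equation: 4x + 3y + 8z = 92

4x + 3y + 8z = 92


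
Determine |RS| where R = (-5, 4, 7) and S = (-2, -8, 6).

d = √[(x₂-x₁)² + (y₂-y₁)² + (z₂-z₁)²]
  = √[3² + (-12)² + (-1)²]
  = √[9 + 144 + 1]
  = √154
  ≈ 12.41

12.41


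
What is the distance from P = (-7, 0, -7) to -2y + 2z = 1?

distance = |a·x₀ + b·y₀ + c·z₀ - d| / √(a² + b² + c²)
  = |0·(-7) + (-2)·0 + 2·(-7) - 1| / √(0² + (-2)² + 2²)
  = |0 + 0 - 14 - 1| / √(0 + 4 + 4)
  = |-15| / √8
  = 15 / 2.828
  ≈ 5.303

5.303


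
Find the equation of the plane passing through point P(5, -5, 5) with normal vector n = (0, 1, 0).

The plane through P with normal n = (a, b, c) satisfies n·(r - P) = 0,
i.e. ax + by + cz = a·x₀ + b·y₀ + c·z₀.
d = 0·5 + 1·(-5) + 0·5
  = 0 - 5 + 0
  = -5
Equation: y = -5

y = -5


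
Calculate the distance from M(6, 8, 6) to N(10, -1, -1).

d = √[(x₂-x₁)² + (y₂-y₁)² + (z₂-z₁)²]
  = √[4² + (-9)² + (-7)²]
  = √[16 + 81 + 49]
  = √146
  ≈ 12.08

12.08


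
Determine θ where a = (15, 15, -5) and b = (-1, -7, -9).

a·b = 15·(-1) + 15·(-7) + (-5)·(-9) = -15 - 105 + 45 = -75
|a| = √(15² + 15² + (-5)²) = √475 ≈ 21.79
|b| = √((-1)² + (-7)² + (-9)²) = √131 ≈ 11.45
cos θ = (a·b)/(|a||b|) = -75/(21.79·11.45) ≈ -0.3007
θ = arccos(-0.3007) ≈ 107.5°

107.5°


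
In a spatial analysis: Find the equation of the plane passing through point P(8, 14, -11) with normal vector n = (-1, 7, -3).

The plane through P with normal n = (a, b, c) satisfies n·(r - P) = 0,
i.e. ax + by + cz = a·x₀ + b·y₀ + c·z₀.
d = (-1)·8 + 7·14 + (-3)·(-11)
  = -8 + 98 + 33
  = 123
Equation: -x + 7y - 3z = 123

-x + 7y - 3z = 123


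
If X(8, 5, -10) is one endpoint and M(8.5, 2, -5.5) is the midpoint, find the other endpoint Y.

Y = 2M - X
  = (2·8.5 - 8, 2·2 - 5, 2·(-5.5) - (-10))
  = (17 - 8, 4 - 5, -11 + 10)
  = (9, -1, -1)

(9, -1, -1)


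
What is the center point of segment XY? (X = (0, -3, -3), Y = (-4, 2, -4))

M = ((x₁+x₂)/2, (y₁+y₂)/2, (z₁+z₂)/2)
  = ((0 - 4)/2, (-3 + 2)/2, (-3 - 4)/2)
  = (-4/2, -1/2, -7/2)
  = (-2, -0.5, -3.5)

(-2, -0.5, -3.5)


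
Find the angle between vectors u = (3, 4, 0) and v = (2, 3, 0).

u·v = 3·2 + 4·3 + 0·0 = 6 + 12 + 0 = 18
|u| = √(3² + 4² + 0²) = √25 ≈ 5
|v| = √(2² + 3² + 0²) = √13 ≈ 3.606
cos θ = (u·v)/(|u||v|) = 18/(5·3.606) ≈ 0.9985
θ = arccos(0.9985) ≈ 3.18°

3.18°


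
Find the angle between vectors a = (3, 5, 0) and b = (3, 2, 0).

a·b = 3·3 + 5·2 + 0·0 = 9 + 10 + 0 = 19
|a| = √(3² + 5² + 0²) = √34 ≈ 5.831
|b| = √(3² + 2² + 0²) = √13 ≈ 3.606
cos θ = (a·b)/(|a||b|) = 19/(5.831·3.606) ≈ 0.9037
θ = arccos(0.9037) ≈ 25.35°

25.35°


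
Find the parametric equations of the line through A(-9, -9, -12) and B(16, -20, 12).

Direction vector d = B - A = (16 + 9, -20 + 9, 12 + 12) = (25, -11, 24)
Parametric form r = A + t·d:
x = -9 + 25t, y = -9 - 11t, z = -12 + 24t

x = -9 + 25t, y = -9 - 11t, z = -12 + 24t


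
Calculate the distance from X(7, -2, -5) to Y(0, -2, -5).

d = √[(x₂-x₁)² + (y₂-y₁)² + (z₂-z₁)²]
  = √[(-7)² + 0² + 0²]
  = √[49 + 0 + 0]
  = √49
  ≈ 7

7


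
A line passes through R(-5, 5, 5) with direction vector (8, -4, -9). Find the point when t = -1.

P(t) = R + t·d
  = (-5 + 8·(-1), 5 + (-4)·(-1), 5 + (-9)·(-1))
  = (-5 - 8, 5 + 4, 5 + 9)
  = (-13, 9, 14)

(-13, 9, 14)


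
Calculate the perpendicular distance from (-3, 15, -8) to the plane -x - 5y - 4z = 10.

distance = |a·x₀ + b·y₀ + c·z₀ - d| / √(a² + b² + c²)
  = |(-1)·(-3) + (-5)·15 + (-4)·(-8) - 10| / √((-1)² + (-5)² + (-4)²)
  = |3 - 75 + 32 - 10| / √(1 + 25 + 16)
  = |-50| / √42
  = 50 / 6.481
  ≈ 7.715

7.715


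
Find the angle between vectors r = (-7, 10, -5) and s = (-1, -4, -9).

r·s = (-7)·(-1) + 10·(-4) + (-5)·(-9) = 7 - 40 + 45 = 12
|r| = √((-7)² + 10² + (-5)²) = √174 ≈ 13.19
|s| = √((-1)² + (-4)² + (-9)²) = √98 ≈ 9.899
cos θ = (r·s)/(|r||s|) = 12/(13.19·9.899) ≈ 0.0919
θ = arccos(0.0919) ≈ 84.73°

84.73°


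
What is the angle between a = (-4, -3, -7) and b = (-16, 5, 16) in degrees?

a·b = (-4)·(-16) + (-3)·5 + (-7)·16 = 64 - 15 - 112 = -63
|a| = √((-4)² + (-3)² + (-7)²) = √74 ≈ 8.602
|b| = √((-16)² + 5² + 16²) = √537 ≈ 23.17
cos θ = (a·b)/(|a||b|) = -63/(8.602·23.17) ≈ -0.316
θ = arccos(-0.316) ≈ 108.4°

108.4°


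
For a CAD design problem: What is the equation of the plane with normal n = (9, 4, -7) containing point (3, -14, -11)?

The plane through P with normal n = (a, b, c) satisfies n·(r - P) = 0,
i.e. ax + by + cz = a·x₀ + b·y₀ + c·z₀.
d = 9·3 + 4·(-14) + (-7)·(-11)
  = 27 - 56 + 77
  = 48
Equation: 9x + 4y - 7z = 48

9x + 4y - 7z = 48


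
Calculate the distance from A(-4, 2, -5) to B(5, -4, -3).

d = √[(x₂-x₁)² + (y₂-y₁)² + (z₂-z₁)²]
  = √[9² + (-6)² + 2²]
  = √[81 + 36 + 4]
  = √121
  ≈ 11

11
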